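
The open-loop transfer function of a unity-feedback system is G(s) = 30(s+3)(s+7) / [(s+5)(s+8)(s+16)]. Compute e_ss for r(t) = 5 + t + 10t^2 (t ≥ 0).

infinity

G(s) has no factors of s in the denominator, so the system is type 0. Treating each term separately:
  • 5: e_ss = 5/(1+K_p) with K_p=63/64 → 320/127.
  • t: a type-0 system cannot track it, e_ss → ∞.
  • 10t^2: a type-0 system cannot track it, e_ss → ∞.
The unbounded component dominates.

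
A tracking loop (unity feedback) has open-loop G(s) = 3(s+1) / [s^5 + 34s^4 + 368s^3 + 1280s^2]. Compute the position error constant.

infinity

K_p = lim_{s→0} G(s); with 2 poles at the origin the limit diverges, so K_p = ∞.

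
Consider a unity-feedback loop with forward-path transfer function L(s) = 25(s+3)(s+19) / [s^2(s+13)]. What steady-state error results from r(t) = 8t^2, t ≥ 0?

208/1425

The open loop has two poles at the origin → type 2 system.
K_a = lim_{s→0} s^2·L(s) = 25·3·19 / (13) = 1425/13.
r(t) = 8t^2 gives R(s) = 16/s^3.
e_ss = 16/K_a = 16/(1425/13) = 208/1425.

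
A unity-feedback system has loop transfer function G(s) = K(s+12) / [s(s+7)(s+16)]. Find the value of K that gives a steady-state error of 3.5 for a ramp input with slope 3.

8

System type = 1 (one pole at s=0).
K_v = lim_{s→0} s·G(s) = K·12 / (7·16) = (3/28)·K.
e_ss = 3/K_v = 3.5 ⇒ K_v = 6/7 ⇒ K = (6/7)/(3/28) = 8.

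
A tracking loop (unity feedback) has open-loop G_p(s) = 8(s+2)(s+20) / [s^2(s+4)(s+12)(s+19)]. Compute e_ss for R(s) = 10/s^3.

System type = 2 (two poles at s=0).
K_a = lim_{s→0} s^2·G_p(s) = 8·2·20 / (4·12·19) = 20/57.
r(t) = 5t^2 gives R(s) = 10/s^3.
e_ss = 10/K_a = 10/(20/57) = 28.5.

28.5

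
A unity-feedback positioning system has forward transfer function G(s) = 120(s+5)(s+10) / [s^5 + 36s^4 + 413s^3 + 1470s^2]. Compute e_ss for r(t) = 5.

0

The denominator has no term below 1470s^2 — 2 poles at s=0, type 2.
K_p = ∞ for a type-2 system; e_ss to a step is zero.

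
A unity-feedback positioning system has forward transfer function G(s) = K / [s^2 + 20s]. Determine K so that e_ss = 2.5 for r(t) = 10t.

Lowest-order denominator term is 20s, so the open loop has 1 pole at the origin → type 1 system.
K_v = lim_{s→0} s·G(s) = K / 20 = 0.05·K.
e_ss = 10/K_v = 2.5 ⇒ K_v = 4 ⇒ K = 4/0.05 = 80.

80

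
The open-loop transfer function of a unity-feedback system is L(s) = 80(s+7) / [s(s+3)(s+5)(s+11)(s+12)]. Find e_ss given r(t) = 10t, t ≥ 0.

System type = 1 (one pole at s=0).
K_v = lim_{s→0} s·L(s) = 80·7 / (3·5·11·12) = 28/99.
e_ss = 10/K_v = 10/(28/99) = 495/14.

495/14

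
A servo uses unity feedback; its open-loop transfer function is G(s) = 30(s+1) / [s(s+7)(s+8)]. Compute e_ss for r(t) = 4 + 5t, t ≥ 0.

One free integrator in G(s): this is a type 1 system. Taking each input component in turn:
  • 4: tracked with zero error.
  • 5t: e_ss = 5/K_v with K_v=15/28 → 28/3.
Total e_ss = 28/3.

28/3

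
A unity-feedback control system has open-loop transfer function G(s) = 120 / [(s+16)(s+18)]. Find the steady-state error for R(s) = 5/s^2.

The open loop has no poles at the origin → type 0 system.
K_v = lim_{s→0} s·G(s) = 0; the steady-state error to this ramp input grows without bound.

infinity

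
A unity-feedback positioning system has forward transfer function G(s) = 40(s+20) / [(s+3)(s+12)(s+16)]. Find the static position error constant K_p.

25/18

The open loop has no poles at the origin → type 0 system.
K_p = lim_{s→0} G(s) = 40·20 / (3·12·16) = 25/18.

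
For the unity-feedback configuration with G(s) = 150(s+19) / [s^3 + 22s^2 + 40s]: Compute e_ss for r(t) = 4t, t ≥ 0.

Lowest-order denominator term is 40s, so the open loop has 1 pole at the origin → type 1 system.
K_v = lim_{s→0} s·G(s) = 150·19 / 40 = 71.25.
e_ss = 4/K_v = 4/71.25 = 16/285.

16/285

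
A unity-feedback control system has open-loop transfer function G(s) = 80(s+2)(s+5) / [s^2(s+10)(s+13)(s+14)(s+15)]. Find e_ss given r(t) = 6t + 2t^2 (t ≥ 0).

136.5

Two free integrators in G(s): this is a type 2 system. By superposition:
  • 6t: tracked with zero error.
  • 2t^2: e_ss = 4/K_a with K_a=8/273 → 136.5.
Total e_ss = 136.5.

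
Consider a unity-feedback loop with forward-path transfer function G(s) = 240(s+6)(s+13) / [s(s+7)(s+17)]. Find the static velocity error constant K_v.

18720/119

One free integrator in G(s): this is a type 1 system.
K_v = lim_{s→0} s·G(s) = 240·6·13 / (7·17) = 18720/119.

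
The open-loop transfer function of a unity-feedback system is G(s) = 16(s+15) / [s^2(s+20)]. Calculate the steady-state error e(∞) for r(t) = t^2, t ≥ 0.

G(s) has two factors of s in the denominator, so the system is type 2.
K_a = lim_{s→0} s^2·G(s) = 16·15 / (20) = 12.
r(t) = t^2 gives R(s) = 2/s^3.
e_ss = 2/K_a = 2/12 = 1/6.

1/6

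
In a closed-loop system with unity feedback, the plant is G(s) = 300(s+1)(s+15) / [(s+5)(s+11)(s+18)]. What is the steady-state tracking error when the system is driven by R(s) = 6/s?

66/61

The open loop has no poles at the origin → type 0 system.
K_p = lim_{s→0} G(s) = 300·1·15 / (5·11·18) = 50/11.
e_ss = 6/(1 + K_p) = 6/(61/11) = 66/61.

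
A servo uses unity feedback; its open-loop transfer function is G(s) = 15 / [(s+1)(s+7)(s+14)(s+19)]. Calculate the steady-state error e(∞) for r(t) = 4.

7448/1877

The open loop has no poles at the origin → type 0 system.
K_p = lim_{s→0} G(s) = 15 / (1·7·14·19) = 15/1862.
e_ss = 4/(1 + K_p) = 4/(1877/1862) = 7448/1877.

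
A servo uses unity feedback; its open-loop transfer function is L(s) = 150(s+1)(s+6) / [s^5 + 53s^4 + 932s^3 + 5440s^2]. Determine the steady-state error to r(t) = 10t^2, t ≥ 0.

The denominator has no term below 5440s^2 — 2 poles at s=0, type 2.
K_a = lim_{s→0} s^2·L(s) = 150·1·6 / 5440 = 45/272.
r(t) = 10t^2 gives R(s) = 20/s^3.
e_ss = 20/K_a = 20/(45/272) = 1088/9.

1088/9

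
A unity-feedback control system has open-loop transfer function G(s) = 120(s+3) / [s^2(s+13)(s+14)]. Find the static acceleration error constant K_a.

180/91

System type = 2 (two poles at s=0).
K_a = lim_{s→0} s^2·G(s) = 120·3 / (13·14) = 180/91.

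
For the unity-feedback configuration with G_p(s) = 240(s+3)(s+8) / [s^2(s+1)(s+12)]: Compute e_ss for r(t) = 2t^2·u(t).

1/120

The open loop has two poles at the origin → type 2 system.
K_a = lim_{s→0} s^2·G_p(s) = 240·3·8 / (1·12) = 480.
r(t) = 2t^2 gives R(s) = 4/s^3.
e_ss = 4/K_a = 4/480 = 1/120.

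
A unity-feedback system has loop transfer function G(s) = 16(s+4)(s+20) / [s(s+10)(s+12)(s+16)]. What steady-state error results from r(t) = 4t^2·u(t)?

infinity

System type = 1 (one pole at s=0).
K_a = lim_{s→0} s^2·G(s) = 0; the steady-state error to this parabolic input grows without bound.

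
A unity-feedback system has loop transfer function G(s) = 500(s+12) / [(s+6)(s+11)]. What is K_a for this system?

G(s) has no factors of s in the denominator, so the system is type 0.
K_a = lim_{s→0} s^2·G(s) = 0 (the extra factor of s kills the finite limit).

0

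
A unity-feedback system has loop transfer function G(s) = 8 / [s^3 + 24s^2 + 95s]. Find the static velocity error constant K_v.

8/95

The denominator has no term below 95s — 1 pole at s=0, type 1.
K_v = lim_{s→0} s·G(s) = 8 / 95 = 8/95.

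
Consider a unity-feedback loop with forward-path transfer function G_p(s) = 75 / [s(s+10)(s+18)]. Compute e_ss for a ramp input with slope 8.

The open loop has one pole at the origin → type 1 system.
K_v = lim_{s→0} s·G_p(s) = 75 / (10·18) = 5/12.
e_ss = 8/K_v = 8/(5/12) = 19.2.

19.2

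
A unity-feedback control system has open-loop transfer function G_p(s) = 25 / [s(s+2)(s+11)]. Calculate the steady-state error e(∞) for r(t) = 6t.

5.28

The open loop has one pole at the origin → type 1 system.
K_v = lim_{s→0} s·G_p(s) = 25 / (2·11) = 25/22.
e_ss = 6/K_v = 6/(25/22) = 5.28.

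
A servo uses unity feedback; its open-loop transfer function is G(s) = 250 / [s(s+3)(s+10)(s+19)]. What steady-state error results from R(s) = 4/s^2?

System type = 1 (one pole at s=0).
K_v = lim_{s→0} s·G(s) = 250 / (3·10·19) = 25/57.
e_ss = 4/K_v = 4/(25/57) = 9.12.

9.12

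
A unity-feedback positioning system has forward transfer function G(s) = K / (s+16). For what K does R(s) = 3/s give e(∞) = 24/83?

150

The open loop has no poles at the origin → type 0 system.
K_p = lim_{s→0} G(s) = K / (16) = 0.0625·K.
e_ss = 3/(1 + K_p) = 24/83 ⇒ 1 + 0.0625·K = 10.375 ⇒ K = 150.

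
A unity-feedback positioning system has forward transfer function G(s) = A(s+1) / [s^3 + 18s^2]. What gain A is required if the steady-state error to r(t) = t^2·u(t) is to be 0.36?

Factoring s^2 from the denominator leaves a polynomial with constant term 18, so the system is type 2.
K_a = lim_{s→0} s^2·G(s) = A·1 / 18 = (1/18)·A.
e_ss = 2/K_a = 0.36 ⇒ K_a = 50/9 ⇒ A = (50/9)/(1/18) = 100.

100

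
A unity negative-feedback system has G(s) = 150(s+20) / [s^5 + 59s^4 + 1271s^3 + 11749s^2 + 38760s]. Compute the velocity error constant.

25/323

The denominator has no term below 38760s — 1 pole at s=0, type 1.
K_v = lim_{s→0} s·G(s) = 150·20 / 38760 = 25/323.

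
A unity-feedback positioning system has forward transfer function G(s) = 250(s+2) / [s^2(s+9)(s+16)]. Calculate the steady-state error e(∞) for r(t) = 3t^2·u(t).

G(s) has two factors of s in the denominator, so the system is type 2.
K_a = lim_{s→0} s^2·G(s) = 250·2 / (9·16) = 125/36.
r(t) = 3t^2 gives R(s) = 6/s^3.
e_ss = 6/K_a = 6/(125/36) = 1.728.

1.728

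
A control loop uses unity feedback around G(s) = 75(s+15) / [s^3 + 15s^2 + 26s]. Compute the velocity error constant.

The denominator has no term below 26s — 1 pole at s=0, type 1.
K_v = lim_{s→0} s·G(s) = 75·15 / 26 = 1125/26.

1125/26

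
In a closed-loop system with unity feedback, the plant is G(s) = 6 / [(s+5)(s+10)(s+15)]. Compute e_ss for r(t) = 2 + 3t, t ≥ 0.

infinity

The open loop has no poles at the origin → type 0 system. By superposition:
  • 2: e_ss = 2/(1+K_p) with K_p=0.008 → 125/63.
  • 3t: a type-0 system cannot track it, e_ss → ∞.
The unbounded component dominates.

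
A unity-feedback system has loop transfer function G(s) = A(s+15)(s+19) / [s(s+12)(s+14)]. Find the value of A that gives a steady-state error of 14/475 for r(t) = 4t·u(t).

System type = 1 (one pole at s=0).
K_v = lim_{s→0} s·G(s) = A·15·19 / (12·14) = (95/56)·A.
e_ss = 4/K_v = 14/475 ⇒ K_v = 950/7 ⇒ A = (950/7)/(95/56) = 80.

80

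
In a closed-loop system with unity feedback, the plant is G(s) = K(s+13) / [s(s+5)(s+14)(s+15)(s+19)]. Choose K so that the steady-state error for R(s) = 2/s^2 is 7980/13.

The open loop has one pole at the origin → type 1 system.
K_v = lim_{s→0} s·G(s) = K·13 / (5·14·15·19) = (13/19950)·K.
e_ss = 2/K_v = 7980/13 ⇒ K_v = 13/3990 ⇒ K = (13/3990)/(13/19950) = 5.

5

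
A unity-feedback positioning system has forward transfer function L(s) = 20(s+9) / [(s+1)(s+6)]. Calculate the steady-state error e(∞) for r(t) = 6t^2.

infinity

L(s) has no factors of s in the denominator, so the system is type 0.
K_a = lim_{s→0} s^2·L(s) = 0; the steady-state error to this parabolic input grows without bound.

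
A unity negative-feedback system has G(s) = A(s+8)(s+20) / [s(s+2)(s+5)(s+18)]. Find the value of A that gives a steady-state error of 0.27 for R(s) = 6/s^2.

System type = 1 (one pole at s=0).
K_v = lim_{s→0} s·G(s) = A·8·20 / (2·5·18) = (8/9)·A.
e_ss = 6/K_v = 0.27 ⇒ K_v = 200/9 ⇒ A = (200/9)/(8/9) = 25.

25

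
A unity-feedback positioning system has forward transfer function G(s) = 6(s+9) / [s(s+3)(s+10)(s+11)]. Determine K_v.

9/55

System type = 1 (one pole at s=0).
K_v = lim_{s→0} s·G(s) = 6·9 / (3·10·11) = 9/55.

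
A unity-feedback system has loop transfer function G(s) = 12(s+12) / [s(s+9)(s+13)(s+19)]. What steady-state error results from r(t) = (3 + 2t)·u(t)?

One free integrator in G(s): this is a type 1 system. By superposition:
  • 3: tracked with zero error.
  • 2t: e_ss = 2/K_v with K_v=16/247 → 30.875.
Total e_ss = 30.875.

30.875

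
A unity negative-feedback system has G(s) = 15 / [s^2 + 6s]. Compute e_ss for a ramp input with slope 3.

The denominator has no term below 6s — 1 pole at s=0, type 1.
K_v = lim_{s→0} s·G(s) = 15 / 6 = 2.5.
e_ss = 3/K_v = 3/2.5 = 1.2.

1.2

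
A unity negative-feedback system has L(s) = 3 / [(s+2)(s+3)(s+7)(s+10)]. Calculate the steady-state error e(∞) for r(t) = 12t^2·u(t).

infinity

No free integrators in L(s): this is a type 0 system.
K_a = lim_{s→0} s^2·L(s) = 0; the steady-state error to this parabolic input grows without bound.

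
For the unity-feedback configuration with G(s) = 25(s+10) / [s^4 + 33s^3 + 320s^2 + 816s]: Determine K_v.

125/408

The denominator has no term below 816s — 1 pole at s=0, type 1.
K_v = lim_{s→0} s·G(s) = 25·10 / 816 = 125/408.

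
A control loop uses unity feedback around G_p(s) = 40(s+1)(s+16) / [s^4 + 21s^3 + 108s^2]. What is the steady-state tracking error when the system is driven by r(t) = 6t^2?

Lowest-order denominator term is 108s^2, so the open loop has 2 poles at the origin → type 2 system.
K_a = lim_{s→0} s^2·G_p(s) = 40·1·16 / 108 = 160/27.
r(t) = 6t^2 gives R(s) = 12/s^3.
e_ss = 12/K_a = 12/(160/27) = 2.025.

2.025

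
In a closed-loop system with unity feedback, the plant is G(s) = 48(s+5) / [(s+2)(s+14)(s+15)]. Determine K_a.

G(s) has no factors of s in the denominator, so the system is type 0.
K_a = lim_{s→0} s^2·G(s) = 0 (the extra factor of s kills the finite limit).

0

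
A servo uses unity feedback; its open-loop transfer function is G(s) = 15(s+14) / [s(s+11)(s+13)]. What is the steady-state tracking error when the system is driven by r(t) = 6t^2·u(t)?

infinity

The open loop has one pole at the origin → type 1 system.
For a type-1 system K_a = 0, so e_ss to a parabolic input is unbounded.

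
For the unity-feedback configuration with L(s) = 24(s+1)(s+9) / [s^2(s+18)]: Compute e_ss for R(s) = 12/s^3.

1

The open loop has two poles at the origin → type 2 system.
K_a = lim_{s→0} s^2·L(s) = 24·1·9 / (18) = 12.
r(t) = 6t^2 gives R(s) = 12/s^3.
e_ss = 12/K_a = 12/12 = 1.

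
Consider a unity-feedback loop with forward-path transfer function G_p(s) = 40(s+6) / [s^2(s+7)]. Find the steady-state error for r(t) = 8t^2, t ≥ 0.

System type = 2 (two poles at s=0).
K_a = lim_{s→0} s^2·G_p(s) = 40·6 / (7) = 240/7.
r(t) = 8t^2 gives R(s) = 16/s^3.
e_ss = 16/K_a = 16/(240/7) = 7/15.

7/15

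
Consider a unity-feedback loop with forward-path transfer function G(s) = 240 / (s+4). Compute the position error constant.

60

No free integrators in G(s): this is a type 0 system.
K_p = lim_{s→0} G(s) = 240 / (4) = 60.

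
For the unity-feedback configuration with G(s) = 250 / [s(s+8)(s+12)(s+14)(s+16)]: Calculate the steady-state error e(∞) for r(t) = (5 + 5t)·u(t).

430.08

G(s) has one factor of s in the denominator, so the system is type 1. Taking each input component in turn:
  • 5: tracked with zero error.
  • 5t: e_ss = 5/K_v with K_v=125/10752 → 430.08.
Total e_ss = 430.08.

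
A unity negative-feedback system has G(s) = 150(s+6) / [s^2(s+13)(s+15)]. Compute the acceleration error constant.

System type = 2 (two poles at s=0).
K_a = lim_{s→0} s^2·G(s) = 150·6 / (13·15) = 60/13.

60/13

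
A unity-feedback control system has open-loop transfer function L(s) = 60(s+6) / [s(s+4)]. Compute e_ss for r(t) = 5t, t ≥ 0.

System type = 1 (one pole at s=0).
K_v = lim_{s→0} s·L(s) = 60·6 / (4) = 90.
e_ss = 5/K_v = 5/90 = 1/18.

1/18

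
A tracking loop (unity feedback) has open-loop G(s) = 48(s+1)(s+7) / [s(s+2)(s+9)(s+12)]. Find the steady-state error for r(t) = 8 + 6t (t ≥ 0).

G(s) has one factor of s in the denominator, so the system is type 1. By superposition:
  • 8: tracked with zero error.
  • 6t: e_ss = 6/K_v with K_v=14/9 → 27/7.
Total e_ss = 27/7.

27/7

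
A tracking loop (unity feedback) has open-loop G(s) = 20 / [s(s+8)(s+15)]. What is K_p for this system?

K_p = lim_{s→0} G(s); with 1 pole at the origin the limit diverges, so K_p = ∞.

infinity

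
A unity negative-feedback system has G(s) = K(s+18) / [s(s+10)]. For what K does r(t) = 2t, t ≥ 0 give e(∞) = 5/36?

System type = 1 (one pole at s=0).
K_v = lim_{s→0} s·G(s) = K·18 / (10) = 1.8·K.
e_ss = 2/K_v = 5/36 ⇒ K_v = 14.4 ⇒ K = 14.4/1.8 = 8.

8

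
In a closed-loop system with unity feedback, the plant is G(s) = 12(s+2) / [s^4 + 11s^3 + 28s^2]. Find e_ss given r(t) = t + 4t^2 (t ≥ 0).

Factoring s^2 from the denominator leaves a polynomial with constant term 28, so the system is type 2. Taking each input component in turn:
  • t: tracked with zero error.
  • 4t^2: e_ss = 8/K_a with K_a=6/7 → 28/3.
Total e_ss = 28/3.

28/3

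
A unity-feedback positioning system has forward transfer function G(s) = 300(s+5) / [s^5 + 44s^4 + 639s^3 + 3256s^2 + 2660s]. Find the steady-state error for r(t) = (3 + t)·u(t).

Lowest-order denominator term is 2660s, so the open loop has 1 pole at the origin → type 1 system. Treating each term separately:
  • 3: tracked with zero error.
  • t: e_ss = 1/K_v with K_v=75/133 → 133/75.
Total e_ss = 133/75.

133/75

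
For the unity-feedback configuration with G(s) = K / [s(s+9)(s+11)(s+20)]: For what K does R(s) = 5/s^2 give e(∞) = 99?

System type = 1 (one pole at s=0).
K_v = lim_{s→0} s·G(s) = K / (9·11·20) = (1/1980)·K.
e_ss = 5/K_v = 99 ⇒ K_v = 5/99 ⇒ K = (5/99)/(1/1980) = 100.

100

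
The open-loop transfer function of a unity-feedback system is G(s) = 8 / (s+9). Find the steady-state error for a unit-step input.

9/17

G(s) has no factors of s in the denominator, so the system is type 0.
K_p = lim_{s→0} G(s) = 8 / (9) = 8/9.
e_ss = 1/(1 + K_p) = 1/(17/9) = 9/17.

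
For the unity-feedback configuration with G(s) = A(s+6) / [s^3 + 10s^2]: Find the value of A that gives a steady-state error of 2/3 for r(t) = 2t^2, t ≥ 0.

The denominator has no term below 10s^2 — 2 poles at s=0, type 2.
K_a = lim_{s→0} s^2·G(s) = A·6 / 10 = 0.6·A.
e_ss = 4/K_a = 2/3 ⇒ K_a = 6 ⇒ A = 6/0.6 = 10.

10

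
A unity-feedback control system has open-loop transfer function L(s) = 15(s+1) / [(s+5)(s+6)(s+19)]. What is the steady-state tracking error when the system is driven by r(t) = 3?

38/13

The open loop has no poles at the origin → type 0 system.
K_p = lim_{s→0} L(s) = 15·1 / (5·6·19) = 1/38.
e_ss = 3/(1 + K_p) = 3/(39/38) = 38/13.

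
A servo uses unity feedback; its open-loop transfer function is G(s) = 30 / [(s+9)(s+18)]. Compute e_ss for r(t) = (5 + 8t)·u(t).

infinity

G(s) has no factors of s in the denominator, so the system is type 0. Taking each input component in turn:
  • 5: e_ss = 5/(1+K_p) with K_p=5/27 → 135/32.
  • 8t: a type-0 system cannot track it, e_ss → ∞.
The unbounded component dominates.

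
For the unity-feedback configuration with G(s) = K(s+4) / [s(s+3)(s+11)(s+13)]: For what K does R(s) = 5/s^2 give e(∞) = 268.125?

2

System type = 1 (one pole at s=0).
K_v = lim_{s→0} s·G(s) = K·4 / (3·11·13) = (4/429)·K.
e_ss = 5/K_v = 268.125 ⇒ K_v = 8/429 ⇒ K = (8/429)/(4/429) = 2.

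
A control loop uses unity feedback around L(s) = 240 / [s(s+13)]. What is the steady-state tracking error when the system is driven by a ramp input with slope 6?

The open loop has one pole at the origin → type 1 system.
K_v = lim_{s→0} s·L(s) = 240 / (13) = 240/13.
e_ss = 6/K_v = 6/(240/13) = 0.325.

0.325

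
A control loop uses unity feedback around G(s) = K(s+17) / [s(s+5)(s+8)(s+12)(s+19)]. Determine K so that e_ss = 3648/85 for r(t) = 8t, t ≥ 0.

One free integrator in G(s): this is a type 1 system.
K_v = lim_{s→0} s·G(s) = K·17 / (5·8·12·19) = (17/9120)·K.
e_ss = 8/K_v = 3648/85 ⇒ K_v = 85/456 ⇒ K = (85/456)/(17/9120) = 100.

100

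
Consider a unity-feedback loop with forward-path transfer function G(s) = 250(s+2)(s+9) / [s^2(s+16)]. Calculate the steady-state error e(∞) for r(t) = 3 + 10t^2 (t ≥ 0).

16/225

Two free integrators in G(s): this is a type 2 system. Taking each input component in turn:
  • 3: tracked with zero error.
  • 10t^2: e_ss = 20/K_a with K_a=281.25 → 16/225.
Total e_ss = 16/225.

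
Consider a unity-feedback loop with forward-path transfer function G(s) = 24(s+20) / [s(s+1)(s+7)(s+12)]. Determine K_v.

40/7

The open loop has one pole at the origin → type 1 system.
K_v = lim_{s→0} s·G(s) = 24·20 / (1·7·12) = 40/7.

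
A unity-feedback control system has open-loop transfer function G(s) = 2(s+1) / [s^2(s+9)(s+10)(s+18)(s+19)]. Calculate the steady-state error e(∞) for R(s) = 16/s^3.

System type = 2 (two poles at s=0).
K_a = lim_{s→0} s^2·G(s) = 2·1 / (9·10·18·19) = 1/15390.
r(t) = 8t^2 gives R(s) = 16/s^3.
e_ss = 16/K_a = 16/(1/15390) = 246240.

246240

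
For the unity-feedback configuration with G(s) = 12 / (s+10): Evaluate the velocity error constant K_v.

G(s) has no factors of s in the denominator, so the system is type 0.
K_v = lim_{s→0} s·G(s) = 0 (the extra factor of s kills the finite limit).

0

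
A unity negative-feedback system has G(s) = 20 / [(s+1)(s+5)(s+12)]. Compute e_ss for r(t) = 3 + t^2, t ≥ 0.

The open loop has no poles at the origin → type 0 system. Taking each input component in turn:
  • 3: e_ss = 3/(1+K_p) with K_p=1/3 → 2.25.
  • t^2: a type-0 system cannot track it, e_ss → ∞.
The unbounded component dominates.

infinity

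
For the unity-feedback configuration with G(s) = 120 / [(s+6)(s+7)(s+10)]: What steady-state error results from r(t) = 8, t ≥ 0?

No free integrators in G(s): this is a type 0 system.
K_p = lim_{s→0} G(s) = 120 / (6·7·10) = 2/7.
e_ss = 8/(1 + K_p) = 8/(9/7) = 56/9.

56/9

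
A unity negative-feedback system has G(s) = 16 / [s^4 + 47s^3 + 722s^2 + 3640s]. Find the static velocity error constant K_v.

Lowest-order denominator term is 3640s, so the open loop has 1 pole at the origin → type 1 system.
K_v = lim_{s→0} s·G(s) = 16 / 3640 = 2/455.

2/455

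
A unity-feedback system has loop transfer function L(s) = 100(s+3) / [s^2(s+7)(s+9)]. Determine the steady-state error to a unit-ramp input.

Two free integrators in L(s): this is a type 2 system.
A type-2 system has K_v = ∞, so it tracks a ramp input with zero steady-state error.

0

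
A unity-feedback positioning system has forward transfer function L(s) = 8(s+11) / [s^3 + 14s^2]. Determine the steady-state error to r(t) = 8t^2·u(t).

28/11

The denominator has no term below 14s^2 — 2 poles at s=0, type 2.
K_a = lim_{s→0} s^2·L(s) = 8·11 / 14 = 44/7.
r(t) = 8t^2 gives R(s) = 16/s^3.
e_ss = 16/K_a = 16/(44/7) = 28/11.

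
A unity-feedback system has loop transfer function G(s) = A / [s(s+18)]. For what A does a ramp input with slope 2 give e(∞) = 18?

System type = 1 (one pole at s=0).
K_v = lim_{s→0} s·G(s) = A / (18) = (1/18)·A.
e_ss = 2/K_v = 18 ⇒ K_v = 1/9 ⇒ A = (1/9)/(1/18) = 2.

2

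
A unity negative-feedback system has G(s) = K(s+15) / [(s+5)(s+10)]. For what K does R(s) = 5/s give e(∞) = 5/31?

The open loop has no poles at the origin → type 0 system.
K_p = lim_{s→0} G(s) = K·15 / (5·10) = 0.3·K.
e_ss = 5/(1 + K_p) = 5/31 ⇒ 1 + 0.3·K = 31 ⇒ K = 100.

100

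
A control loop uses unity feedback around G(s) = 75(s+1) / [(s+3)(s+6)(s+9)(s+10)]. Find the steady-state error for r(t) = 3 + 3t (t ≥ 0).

infinity

System type = 0 (no poles at s=0). By superposition:
  • 3: e_ss = 3/(1+K_p) with K_p=5/108 → 324/113.
  • 3t: a type-0 system cannot track it, e_ss → ∞.
The unbounded component dominates.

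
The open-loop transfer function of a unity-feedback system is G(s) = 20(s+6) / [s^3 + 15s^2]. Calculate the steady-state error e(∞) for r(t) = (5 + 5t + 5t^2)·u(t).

The denominator has no term below 15s^2 — 2 poles at s=0, type 2. By superposition:
  • 5: tracked with zero error.
  • 5t: tracked with zero error.
  • 5t^2: e_ss = 10/K_a with K_a=8 → 1.25.
Total e_ss = 1.25.

1.25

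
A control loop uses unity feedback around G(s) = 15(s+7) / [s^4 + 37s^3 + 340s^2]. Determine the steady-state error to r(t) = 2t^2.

The denominator has no term below 340s^2 — 2 poles at s=0, type 2.
K_a = lim_{s→0} s^2·G(s) = 15·7 / 340 = 21/68.
r(t) = 2t^2 gives R(s) = 4/s^3.
e_ss = 4/K_a = 4/(21/68) = 272/21.

272/21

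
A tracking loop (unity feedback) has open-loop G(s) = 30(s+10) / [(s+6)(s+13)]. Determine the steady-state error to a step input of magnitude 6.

26/21

No free integrators in G(s): this is a type 0 system.
K_p = lim_{s→0} G(s) = 30·10 / (6·13) = 50/13.
e_ss = 6/(1 + K_p) = 6/(63/13) = 26/21.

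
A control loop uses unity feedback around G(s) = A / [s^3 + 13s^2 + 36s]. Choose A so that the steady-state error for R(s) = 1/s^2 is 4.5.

The denominator has no term below 36s — 1 pole at s=0, type 1.
K_v = lim_{s→0} s·G(s) = A / 36 = (1/36)·A.
e_ss = 1/K_v = 4.5 ⇒ K_v = 2/9 ⇒ A = (2/9)/(1/36) = 8.

8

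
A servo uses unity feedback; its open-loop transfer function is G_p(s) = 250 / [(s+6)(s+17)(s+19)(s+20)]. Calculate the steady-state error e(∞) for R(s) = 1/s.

G_p(s) has no factors of s in the denominator, so the system is type 0.
K_p = lim_{s→0} G_p(s) = 250 / (6·17·19·20) = 25/3876.
e_ss = 1/(1 + K_p) = 1/(3901/3876) = 3876/3901.

3876/3901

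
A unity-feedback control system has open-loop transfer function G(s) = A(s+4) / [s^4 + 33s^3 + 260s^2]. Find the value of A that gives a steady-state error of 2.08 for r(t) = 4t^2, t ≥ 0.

Factoring s^2 from the denominator leaves a polynomial with constant term 260, so the system is type 2.
K_a = lim_{s→0} s^2·G(s) = A·4 / 260 = (1/65)·A.
e_ss = 8/K_a = 2.08 ⇒ K_a = 50/13 ⇒ A = (50/13)/(1/65) = 250.

250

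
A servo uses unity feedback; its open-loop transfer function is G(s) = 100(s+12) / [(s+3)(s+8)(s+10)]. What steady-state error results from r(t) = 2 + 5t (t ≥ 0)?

infinity

System type = 0 (no poles at s=0). Treating each term separately:
  • 2: e_ss = 2/(1+K_p) with K_p=5 → 1/3.
  • 5t: a type-0 system cannot track it, e_ss → ∞.
The unbounded component dominates.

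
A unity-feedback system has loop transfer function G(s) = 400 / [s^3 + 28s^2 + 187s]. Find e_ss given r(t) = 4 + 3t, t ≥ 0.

1.4025

Factoring s from the denominator leaves a polynomial with constant term 187, so the system is type 1. Treating each term separately:
  • 4: tracked with zero error.
  • 3t: e_ss = 3/K_v with K_v=400/187 → 1.4025.
Total e_ss = 1.4025.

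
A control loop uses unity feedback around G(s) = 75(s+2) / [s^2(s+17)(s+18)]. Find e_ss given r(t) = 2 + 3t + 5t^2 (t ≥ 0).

20.4

Two free integrators in G(s): this is a type 2 system. Taking each input component in turn:
  • 2: tracked with zero error.
  • 3t: tracked with zero error.
  • 5t^2: e_ss = 10/K_a with K_a=25/51 → 20.4.
Total e_ss = 20.4.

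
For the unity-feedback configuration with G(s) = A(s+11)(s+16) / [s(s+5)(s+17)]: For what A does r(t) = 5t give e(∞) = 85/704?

System type = 1 (one pole at s=0).
K_v = lim_{s→0} s·G(s) = A·11·16 / (5·17) = (176/85)·A.
e_ss = 5/K_v = 85/704 ⇒ K_v = 704/17 ⇒ A = (704/17)/(176/85) = 20.

20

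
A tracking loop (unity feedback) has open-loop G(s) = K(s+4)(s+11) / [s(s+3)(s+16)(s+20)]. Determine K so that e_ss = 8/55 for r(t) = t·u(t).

The open loop has one pole at the origin → type 1 system.
K_v = lim_{s→0} s·G(s) = K·4·11 / (3·16·20) = (11/240)·K.
e_ss = 1/K_v = 8/55 ⇒ K_v = 6.875 ⇒ K = 6.875/(11/240) = 150.

150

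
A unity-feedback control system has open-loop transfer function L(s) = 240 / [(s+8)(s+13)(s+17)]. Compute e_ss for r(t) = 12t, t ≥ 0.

infinity

No free integrators in L(s): this is a type 0 system.
For a type-0 system K_v = 0, so e_ss to a ramp input is unbounded.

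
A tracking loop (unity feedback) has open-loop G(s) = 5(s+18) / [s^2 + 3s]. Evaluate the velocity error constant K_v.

Lowest-order denominator term is 3s, so the open loop has 1 pole at the origin → type 1 system.
K_v = lim_{s→0} s·G(s) = 5·18 / 3 = 30.

30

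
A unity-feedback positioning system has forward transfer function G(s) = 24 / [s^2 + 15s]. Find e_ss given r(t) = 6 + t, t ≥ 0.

Factoring s from the denominator leaves a polynomial with constant term 15, so the system is type 1. Treating each term separately:
  • 6: tracked with zero error.
  • t: e_ss = 1/K_v with K_v=1.6 → 0.625.
Total e_ss = 0.625.

0.625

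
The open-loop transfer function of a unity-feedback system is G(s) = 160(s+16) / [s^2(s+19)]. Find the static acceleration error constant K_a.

G(s) has two factors of s in the denominator, so the system is type 2.
K_a = lim_{s→0} s^2·G(s) = 160·16 / (19) = 2560/19.

2560/19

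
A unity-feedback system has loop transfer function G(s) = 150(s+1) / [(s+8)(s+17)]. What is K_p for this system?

75/68

G(s) has no factors of s in the denominator, so the system is type 0.
K_p = lim_{s→0} G(s) = 150·1 / (8·17) = 75/68.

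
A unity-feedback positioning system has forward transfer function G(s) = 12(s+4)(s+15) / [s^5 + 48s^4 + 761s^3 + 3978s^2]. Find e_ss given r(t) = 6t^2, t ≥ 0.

66.3

Factoring s^2 from the denominator leaves a polynomial with constant term 3978, so the system is type 2.
K_a = lim_{s→0} s^2·G(s) = 12·4·15 / 3978 = 40/221.
r(t) = 6t^2 gives R(s) = 12/s^3.
e_ss = 12/K_a = 12/(40/221) = 66.3.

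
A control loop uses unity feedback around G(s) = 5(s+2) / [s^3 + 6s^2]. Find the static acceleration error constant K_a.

The denominator has no term below 6s^2 — 2 poles at s=0, type 2.
K_a = lim_{s→0} s^2·G(s) = 5·2 / 6 = 5/3.

5/3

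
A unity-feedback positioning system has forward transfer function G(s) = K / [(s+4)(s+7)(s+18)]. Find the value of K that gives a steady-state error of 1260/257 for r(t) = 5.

10

G(s) has no factors of s in the denominator, so the system is type 0.
K_p = lim_{s→0} G(s) = K / (4·7·18) = (1/504)·K.
e_ss = 5/(1 + K_p) = 1260/257 ⇒ 1 + (1/504)·K = 257/252 ⇒ K = 10.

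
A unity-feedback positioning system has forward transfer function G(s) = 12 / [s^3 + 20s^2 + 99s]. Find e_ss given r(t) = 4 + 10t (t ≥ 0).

82.5

Factoring s from the denominator leaves a polynomial with constant term 99, so the system is type 1. Treating each term separately:
  • 4: tracked with zero error.
  • 10t: e_ss = 10/K_v with K_v=4/33 → 82.5.
Total e_ss = 82.5.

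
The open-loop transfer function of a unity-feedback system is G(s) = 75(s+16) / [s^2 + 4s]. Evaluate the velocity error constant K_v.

Lowest-order denominator term is 4s, so the open loop has 1 pole at the origin → type 1 system.
K_v = lim_{s→0} s·G(s) = 75·16 / 4 = 300.

300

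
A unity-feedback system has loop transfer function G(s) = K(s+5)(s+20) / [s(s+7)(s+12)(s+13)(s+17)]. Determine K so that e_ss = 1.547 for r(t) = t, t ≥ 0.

120

The open loop has one pole at the origin → type 1 system.
K_v = lim_{s→0} s·G(s) = K·5·20 / (7·12·13·17) = (25/4641)·K.
e_ss = 1/K_v = 1.547 ⇒ K_v = 1000/1547 ⇒ K = (1000/1547)/(25/4641) = 120.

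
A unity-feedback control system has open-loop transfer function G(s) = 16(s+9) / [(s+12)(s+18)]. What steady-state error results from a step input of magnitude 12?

7.2

The open loop has no poles at the origin → type 0 system.
K_p = lim_{s→0} G(s) = 16·9 / (12·18) = 2/3.
e_ss = 12/(1 + K_p) = 12/(5/3) = 7.2.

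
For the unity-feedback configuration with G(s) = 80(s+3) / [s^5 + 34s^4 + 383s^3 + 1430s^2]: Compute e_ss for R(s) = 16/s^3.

Lowest-order denominator term is 1430s^2, so the open loop has 2 poles at the origin → type 2 system.
K_a = lim_{s→0} s^2·G(s) = 80·3 / 1430 = 24/143.
r(t) = 8t^2 gives R(s) = 16/s^3.
e_ss = 16/K_a = 16/(24/143) = 286/3.

286/3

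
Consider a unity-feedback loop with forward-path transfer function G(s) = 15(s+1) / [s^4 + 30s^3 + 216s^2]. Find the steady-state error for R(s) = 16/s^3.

230.4

Lowest-order denominator term is 216s^2, so the open loop has 2 poles at the origin → type 2 system.
K_a = lim_{s→0} s^2·G(s) = 15·1 / 216 = 5/72.
r(t) = 8t^2 gives R(s) = 16/s^3.
e_ss = 16/K_a = 16/(5/72) = 230.4.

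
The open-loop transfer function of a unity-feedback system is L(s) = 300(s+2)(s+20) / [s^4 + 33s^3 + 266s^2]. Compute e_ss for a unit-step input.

0

The denominator has no term below 266s^2 — 2 poles at s=0, type 2.
K_p = ∞ for a type-2 system; e_ss to a step is zero.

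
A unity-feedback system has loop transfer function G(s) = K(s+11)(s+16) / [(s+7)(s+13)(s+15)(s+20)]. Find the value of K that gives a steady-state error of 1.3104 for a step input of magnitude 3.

No free integrators in G(s): this is a type 0 system.
K_p = lim_{s→0} G(s) = K·11·16 / (7·13·15·20) = (44/6825)·K.
e_ss = 3/(1 + K_p) = 1.3104 ⇒ 1 + (44/6825)·K = 625/273 ⇒ K = 200.

200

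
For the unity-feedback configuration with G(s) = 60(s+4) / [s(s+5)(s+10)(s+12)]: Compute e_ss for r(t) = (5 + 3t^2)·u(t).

G(s) has one factor of s in the denominator, so the system is type 1. By superposition:
  • 5: tracked with zero error.
  • 3t^2: a type-1 system cannot track it, e_ss → ∞.
The unbounded component dominates.

infinity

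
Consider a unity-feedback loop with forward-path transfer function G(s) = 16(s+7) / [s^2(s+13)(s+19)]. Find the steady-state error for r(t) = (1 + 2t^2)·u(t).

G(s) has two factors of s in the denominator, so the system is type 2. Treating each term separately:
  • 1: tracked with zero error.
  • 2t^2: e_ss = 4/K_a with K_a=112/247 → 247/28.
Total e_ss = 247/28.

247/28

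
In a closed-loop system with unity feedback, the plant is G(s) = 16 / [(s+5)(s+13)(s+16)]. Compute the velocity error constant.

0

The open loop has no poles at the origin → type 0 system.
K_v = lim_{s→0} s·G(s) = 0 (the extra factor of s kills the finite limit).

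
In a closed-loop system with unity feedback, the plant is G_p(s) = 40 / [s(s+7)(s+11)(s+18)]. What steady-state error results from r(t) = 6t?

207.9

One free integrator in G_p(s): this is a type 1 system.
K_v = lim_{s→0} s·G_p(s) = 40 / (7·11·18) = 20/693.
e_ss = 6/K_v = 6/(20/693) = 207.9.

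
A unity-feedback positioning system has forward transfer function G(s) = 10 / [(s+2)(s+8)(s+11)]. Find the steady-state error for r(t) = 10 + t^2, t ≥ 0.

G(s) has no factors of s in the denominator, so the system is type 0. By superposition:
  • 10: e_ss = 10/(1+K_p) with K_p=5/88 → 880/93.
  • t^2: a type-0 system cannot track it, e_ss → ∞.
The unbounded component dominates.

infinity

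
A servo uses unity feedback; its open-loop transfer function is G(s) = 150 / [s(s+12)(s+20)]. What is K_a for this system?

The open loop has one pole at the origin → type 1 system.
K_a = lim_{s→0} s^2·G(s) = 0 (the extra factor of s kills the finite limit).

0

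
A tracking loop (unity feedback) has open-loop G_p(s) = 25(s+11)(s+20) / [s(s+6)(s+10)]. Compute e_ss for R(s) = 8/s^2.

One free integrator in G_p(s): this is a type 1 system.
K_v = lim_{s→0} s·G_p(s) = 25·11·20 / (6·10) = 275/3.
e_ss = 8/K_v = 8/(275/3) = 24/275.

24/275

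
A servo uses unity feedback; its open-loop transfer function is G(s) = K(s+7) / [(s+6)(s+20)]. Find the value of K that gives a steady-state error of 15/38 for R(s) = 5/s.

200

System type = 0 (no poles at s=0).
K_p = lim_{s→0} G(s) = K·7 / (6·20) = (7/120)·K.
e_ss = 5/(1 + K_p) = 15/38 ⇒ 1 + (7/120)·K = 38/3 ⇒ K = 200.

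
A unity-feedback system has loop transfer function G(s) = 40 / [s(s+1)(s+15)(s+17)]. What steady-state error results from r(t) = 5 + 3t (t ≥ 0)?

The open loop has one pole at the origin → type 1 system. Treating each term separately:
  • 5: tracked with zero error.
  • 3t: e_ss = 3/K_v with K_v=8/51 → 19.125.
Total e_ss = 19.125.

19.125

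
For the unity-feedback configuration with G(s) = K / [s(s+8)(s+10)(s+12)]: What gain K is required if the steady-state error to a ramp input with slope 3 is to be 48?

60

System type = 1 (one pole at s=0).
K_v = lim_{s→0} s·G(s) = K / (8·10·12) = (1/960)·K.
e_ss = 3/K_v = 48 ⇒ K_v = 0.0625 ⇒ K = 0.0625/(1/960) = 60.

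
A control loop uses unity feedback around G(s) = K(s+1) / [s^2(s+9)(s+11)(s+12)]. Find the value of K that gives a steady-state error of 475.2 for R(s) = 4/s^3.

System type = 2 (two poles at s=0).
K_a = lim_{s→0} s^2·G(s) = K·1 / (9·11·12) = (1/1188)·K.
e_ss = 4/K_a = 475.2 ⇒ K_a = 5/594 ⇒ K = (5/594)/(1/1188) = 10.

10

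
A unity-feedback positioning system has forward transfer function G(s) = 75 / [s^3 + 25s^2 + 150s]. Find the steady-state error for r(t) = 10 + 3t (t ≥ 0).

Factoring s from the denominator leaves a polynomial with constant term 150, so the system is type 1. Treating each term separately:
  • 10: tracked with zero error.
  • 3t: e_ss = 3/K_v with K_v=0.5 → 6.
Total e_ss = 6.

6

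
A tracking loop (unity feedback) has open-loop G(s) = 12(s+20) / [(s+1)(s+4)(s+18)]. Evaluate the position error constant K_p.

10/3

The open loop has no poles at the origin → type 0 system.
K_p = lim_{s→0} G(s) = 12·20 / (1·4·18) = 10/3.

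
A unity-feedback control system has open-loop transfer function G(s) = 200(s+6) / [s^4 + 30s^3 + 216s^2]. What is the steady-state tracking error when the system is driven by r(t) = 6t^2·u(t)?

Factoring s^2 from the denominator leaves a polynomial with constant term 216, so the system is type 2.
K_a = lim_{s→0} s^2·G(s) = 200·6 / 216 = 50/9.
r(t) = 6t^2 gives R(s) = 12/s^3.
e_ss = 12/K_a = 12/(50/9) = 2.16.

2.16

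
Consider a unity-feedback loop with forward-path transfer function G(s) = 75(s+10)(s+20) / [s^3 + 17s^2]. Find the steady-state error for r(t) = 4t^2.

The denominator has no term below 17s^2 — 2 poles at s=0, type 2.
K_a = lim_{s→0} s^2·G(s) = 75·10·20 / 17 = 15000/17.
r(t) = 4t^2 gives R(s) = 8/s^3.
e_ss = 8/K_a = 8/(15000/17) = 17/1875.

17/1875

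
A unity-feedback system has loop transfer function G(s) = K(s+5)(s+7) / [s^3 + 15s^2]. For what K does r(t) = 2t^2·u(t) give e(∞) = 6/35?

The denominator has no term below 15s^2 — 2 poles at s=0, type 2.
K_a = lim_{s→0} s^2·G(s) = K·5·7 / 15 = (7/3)·K.
e_ss = 4/K_a = 6/35 ⇒ K_a = 70/3 ⇒ K = (70/3)/(7/3) = 10.

10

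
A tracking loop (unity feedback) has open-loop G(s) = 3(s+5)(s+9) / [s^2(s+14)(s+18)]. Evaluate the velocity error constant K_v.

K_v = lim_{s→0} s·G(s); with 2 poles at the origin the limit diverges, so K_v = ∞.

infinity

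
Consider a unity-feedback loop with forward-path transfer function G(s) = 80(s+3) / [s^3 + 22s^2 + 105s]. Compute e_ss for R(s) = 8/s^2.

Factoring s from the denominator leaves a polynomial with constant term 105, so the system is type 1.
K_v = lim_{s→0} s·G(s) = 80·3 / 105 = 16/7.
e_ss = 8/K_v = 8/(16/7) = 3.5.

3.5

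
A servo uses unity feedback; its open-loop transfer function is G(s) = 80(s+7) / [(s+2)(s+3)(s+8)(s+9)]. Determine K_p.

35/27

System type = 0 (no poles at s=0).
K_p = lim_{s→0} G(s) = 80·7 / (2·3·8·9) = 35/27.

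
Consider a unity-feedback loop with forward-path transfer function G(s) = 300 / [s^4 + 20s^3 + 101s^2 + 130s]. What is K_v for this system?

30/13

Factoring s from the denominator leaves a polynomial with constant term 130, so the system is type 1.
K_v = lim_{s→0} s·G(s) = 300 / 130 = 30/13.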